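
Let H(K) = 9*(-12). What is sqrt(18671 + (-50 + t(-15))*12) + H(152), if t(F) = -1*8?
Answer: -108 + 5*sqrt(719) ≈ 26.071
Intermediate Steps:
t(F) = -8
H(K) = -108
sqrt(18671 + (-50 + t(-15))*12) + H(152) = sqrt(18671 + (-50 - 8)*12) - 108 = sqrt(18671 - 58*12) - 108 = sqrt(18671 - 696) - 108 = sqrt(17975) - 108 = 5*sqrt(719) - 108 = -108 + 5*sqrt(719)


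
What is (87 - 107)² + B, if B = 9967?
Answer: 10367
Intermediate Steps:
(87 - 107)² + B = (87 - 107)² + 9967 = (-20)² + 9967 = 400 + 9967 = 10367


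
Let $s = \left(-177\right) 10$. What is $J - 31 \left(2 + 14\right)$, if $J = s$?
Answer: $-2266$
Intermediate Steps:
$s = -1770$
$J = -1770$
$J - 31 \left(2 + 14\right) = -1770 - 31 \left(2 + 14\right) = -1770 - 31 \cdot 16 = -1770 - 496 = -2266$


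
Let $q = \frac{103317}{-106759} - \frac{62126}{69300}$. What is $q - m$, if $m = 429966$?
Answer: $- \frac{1590536843910967}{3699199350} \approx -4.2997 \cdot 10^{5}$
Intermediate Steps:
$q = - \frac{6896188867}{3699199350}$ ($q = 103317 \left(- \frac{1}{106759}\right) - \frac{31063}{34650} = - \frac{103317}{106759} - \frac{31063}{34650} = - \frac{6896188867}{3699199350} \approx -1.8642$)
$q - m = - \frac{6896188867}{3699199350} - 429966 = - \frac{1590536843910967}{3699199350}$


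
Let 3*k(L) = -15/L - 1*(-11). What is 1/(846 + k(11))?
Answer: 33/28024 ≈ 0.0011776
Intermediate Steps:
k(L) = 11/3 - 5/L (k(L) = (-15/L - 1*(-11))/3 = (-15/L + 11)/3 = (11 - 15/L)/3 = 11/3 - 5/L)
1/(846 + k(11)) = 1/(846 + (11/3 - 5/11)) = 1/(846 + 106/33) = 1/(28024/33) = 33/28024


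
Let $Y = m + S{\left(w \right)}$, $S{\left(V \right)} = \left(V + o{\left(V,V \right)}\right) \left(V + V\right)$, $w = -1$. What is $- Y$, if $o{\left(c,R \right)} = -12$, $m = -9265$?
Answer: $9239$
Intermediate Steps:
$S{\left(V \right)} = 2 V \left(-12 + V\right)$ ($S{\left(V \right)} = \left(V - 12\right) \left(V + V\right) = \left(-12 + V\right) 2 V = 2 V \left(-12 + V\right)$)
$Y = -9239$ ($Y = -9265 + 2 \left(-1\right) \left(-12 - 1\right) = -9265 + 2 \left(-1\right) \left(-13\right) = -9265 + 26 = -9239$)
$- Y = \left(-1\right) \left(-9239\right) = 9239$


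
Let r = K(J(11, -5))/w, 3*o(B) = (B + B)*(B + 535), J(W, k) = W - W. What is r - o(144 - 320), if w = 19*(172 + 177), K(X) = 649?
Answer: 837948155/19893 ≈ 42123.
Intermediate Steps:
J(W, k) = 0
w = 6631 (w = 19*349 = 6631)
o(B) = 2*B*(535 + B)/3 (o(B) = ((B + B)*(B + 535))/3 = ((2*B)*(535 + B))/3 = (2*B*(535 + B))/3 = 2*B*(535 + B)/3)
r = 649/6631 ≈ 0.097874
r - o(144 - 320) = 649/6631 - 2*(144 - 320)*(535 + (144 - 320))/3 = 649/6631 - 2*(-176)*(535 - 176)/3 = 649/6631 - 2*(-176)*359/3 = 649/6631 - 1*(-126368/3) = 649/6631 + 126368/3 = 837948155/19893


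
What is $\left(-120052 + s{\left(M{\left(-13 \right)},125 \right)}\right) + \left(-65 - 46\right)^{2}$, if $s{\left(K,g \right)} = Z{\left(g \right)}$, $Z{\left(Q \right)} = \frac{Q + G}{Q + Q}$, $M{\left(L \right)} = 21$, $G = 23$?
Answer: $- \frac{13466301}{125} \approx -1.0773 \cdot 10^{5}$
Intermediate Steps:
$Z{\left(Q \right)} = \frac{23 + Q}{2 Q}$ ($Z{\left(Q \right)} = \frac{Q + 23}{Q + Q} = \frac{23 + Q}{2 Q}$)
$s{\left(K,g \right)} = \frac{23 + g}{2 g}$
$\left(-120052 + s{\left(M{\left(-13 \right)},125 \right)}\right) + \left(-65 - 46\right)^{2} = \left(-120052 + \frac{23 + 125}{2 \cdot 125}\right) + \left(-65 - 46\right)^{2} = \left(-120052 + \frac{1}{2} \cdot \frac{1}{125} \cdot 148\right) + \left(-111\right)^{2} = \left(-120052 + \frac{74}{125}\right) + 12321 = - \frac{15006426}{125} + 12321 = - \frac{13466301}{125}$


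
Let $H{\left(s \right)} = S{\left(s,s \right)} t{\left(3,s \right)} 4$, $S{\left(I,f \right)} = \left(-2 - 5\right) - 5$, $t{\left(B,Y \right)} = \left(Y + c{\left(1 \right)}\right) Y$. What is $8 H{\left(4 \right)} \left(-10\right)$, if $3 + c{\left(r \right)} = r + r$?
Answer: $46080$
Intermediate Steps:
$c{\left(r \right)} = -3 + 2 r$ ($c{\left(r \right)} = -3 + \left(r + r\right) = -3 + 2 r$)
$t{\left(B,Y \right)} = Y \left(-1 + Y\right)$ ($t{\left(B,Y \right)} = \left(Y + \left(-3 + 2 \cdot 1\right)\right) Y = \left(Y + \left(-3 + 2\right)\right) Y = \left(Y - 1\right) Y = \left(-1 + Y\right) Y = Y \left(-1 + Y\right)$)
$S{\left(I,f \right)} = -12$ ($S{\left(I,f \right)} = \left(-2 - 5\right) - 5 = -7 - 5 = -12$)
$H{\left(s \right)} = - 48 s \left(-1 + s\right)$ ($H{\left(s \right)} = - 12 s \left(-1 + s\right) 4 = - 48 s \left(-1 + s\right)$)
$8 H{\left(4 \right)} \left(-10\right) = 8 \cdot 48 \cdot 4 \left(1 - 4\right) \left(-10\right) = 8 \cdot 48 \cdot 4 \left(-3\right) \left(-10\right) = 8 \left(-576\right) \left(-10\right) = \left(-4608\right) \left(-10\right) = 46080$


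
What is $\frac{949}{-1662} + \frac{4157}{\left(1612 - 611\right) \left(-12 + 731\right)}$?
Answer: $- \frac{676104397}{1196172978} \approx -0.56522$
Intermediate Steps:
$\frac{949}{-1662} + \frac{4157}{\left(1612 - 611\right) \left(-12 + 731\right)} = 949 \left(- \frac{1}{1662}\right) + \frac{4157}{1001 \cdot 719} = - \frac{949}{1662} + \frac{4157}{719719} = - \frac{676104397}{1196172978}$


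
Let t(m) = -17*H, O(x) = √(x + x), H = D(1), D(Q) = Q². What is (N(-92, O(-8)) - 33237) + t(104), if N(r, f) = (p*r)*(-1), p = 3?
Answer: -32978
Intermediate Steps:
H = 1 (H = 1² = 1)
O(x) = √2*√x (O(x) = √(2*x) = √2*√x)
t(m) = -17 (t(m) = -17*1 = -17)
N(r, f) = -3*r (N(r, f) = (3*r)*(-1) = -3*r)
(N(-92, O(-8)) - 33237) + t(104) = (-3*(-92) - 33237) - 17 = (276 - 33237) - 17 = -32961 - 17 = -32978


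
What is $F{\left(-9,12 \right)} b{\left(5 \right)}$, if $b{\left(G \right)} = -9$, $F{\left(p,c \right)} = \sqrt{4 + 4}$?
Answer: $- 18 \sqrt{2} \approx -25.456$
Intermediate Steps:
$F{\left(p,c \right)} = 2 \sqrt{2}$ ($F{\left(p,c \right)} = \sqrt{8} = 2 \sqrt{2}$)
$F{\left(-9,12 \right)} b{\left(5 \right)} = 2 \sqrt{2} \left(-9\right) = - 18 \sqrt{2}$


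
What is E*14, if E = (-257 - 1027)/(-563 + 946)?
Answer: -17976/383 ≈ -46.935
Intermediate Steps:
E = -1284/383 ≈ -3.3525
E*14 = -1284/383*14 = -17976/383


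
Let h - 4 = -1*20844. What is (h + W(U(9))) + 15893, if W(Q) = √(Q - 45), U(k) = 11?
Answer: -4947 + I*√34 ≈ -4947.0 + 5.831*I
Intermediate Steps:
h = -20840 (h = 4 - 1*20844 = 4 - 20844 = -20840)
W(Q) = √(-45 + Q)
(h + W(U(9))) + 15893 = (-20840 + √(-45 + 11)) + 15893 = (-20840 + √(-34)) + 15893 = (-20840 + I*√34) + 15893 = -4947 + I*√34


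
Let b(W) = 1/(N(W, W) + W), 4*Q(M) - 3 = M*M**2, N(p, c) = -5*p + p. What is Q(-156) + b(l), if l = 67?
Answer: -763079017/804 ≈ -9.4910e+5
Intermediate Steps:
N(p, c) = -4*p
Q(M) = 3/4 + M**3/4 (Q(M) = 3/4 + (M*M**2)/4 = 3/4 + M**3/4)
b(W) = -1/(3*W) (b(W) = 1/(-4*W + W) = 1/(-3*W) = -1/(3*W))
Q(-156) + b(l) = (3/4 + (1/4)*(-156)**3) - 1/3/67 = (3/4 + (1/4)*(-3796416)) - 1/3*1/67 = (3/4 - 949104) - 1/201 = -3796413/4 - 1/201 = -763079017/804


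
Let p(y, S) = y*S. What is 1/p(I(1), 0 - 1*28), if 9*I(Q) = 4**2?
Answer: -9/448 ≈ -0.020089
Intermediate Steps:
I(Q) = 16/9 (I(Q) = (1/9)*4**2 = (1/9)*16 = 16/9)
p(y, S) = S*y
1/p(I(1), 0 - 1*28) = 1/((0 - 1*28)*(16/9)) = 1/((0 - 28)*(16/9)) = 1/(-28*16/9) = 1/(-448/9) = -9/448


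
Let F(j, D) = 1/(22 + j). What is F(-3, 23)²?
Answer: 1/361 ≈ 0.0027701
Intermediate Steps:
F(-3, 23)² = (1/(22 - 3))² = (1/19)² = 1/361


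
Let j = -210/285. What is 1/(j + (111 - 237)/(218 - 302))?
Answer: 38/29 ≈ 1.3103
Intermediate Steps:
j = -14/19 (j = -210*1/285 = -14/19 ≈ -0.73684)
1/(j + (111 - 237)/(218 - 302)) = 1/(-14/19 + (111 - 237)/(218 - 302)) = 1/(-14/19 - 126/(-84)) = 1/(-14/19 - 126*(-1/84)) = 1/(-14/19 + 3/2) = 1/(29/38) = 38/29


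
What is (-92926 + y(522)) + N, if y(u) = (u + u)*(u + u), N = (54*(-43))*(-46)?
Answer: 1103822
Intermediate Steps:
N = 106812 (N = -2322*(-46) = 106812)
y(u) = 4*u**2 (y(u) = (2*u)*(2*u) = 4*u**2)
(-92926 + y(522)) + N = (-92926 + 4*522**2) + 106812 = (-92926 + 4*272484) + 106812 = (-92926 + 1089936) + 106812 = 997010 + 106812 = 1103822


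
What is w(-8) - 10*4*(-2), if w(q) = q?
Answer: 72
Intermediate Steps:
w(-8) - 10*4*(-2) = -8 - 10*4*(-2) = -8 - 40*(-2) = -8 - 1*(-80) = -8 + 80 = 72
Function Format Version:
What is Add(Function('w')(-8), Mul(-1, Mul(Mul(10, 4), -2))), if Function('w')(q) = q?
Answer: 72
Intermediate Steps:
Add(Function('w')(-8), Mul(-1, Mul(Mul(10, 4), -2))) = Add(-8, Mul(-1, Mul(Mul(10, 4), -2))) = Add(-8, Mul(-1, Mul(40, -2))) = Add(-8, Mul(-1, -80)) = Add(-8, 80) = 72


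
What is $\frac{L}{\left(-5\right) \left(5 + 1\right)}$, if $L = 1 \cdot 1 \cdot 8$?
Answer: $- \frac{4}{15} \approx -0.26667$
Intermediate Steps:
$L = 8$ ($L = 1 \cdot 8 = 8$)
$\frac{L}{\left(-5\right) \left(5 + 1\right)} = \frac{1}{\left(-5\right) \left(5 + 1\right)} 8 = \frac{1}{\left(-5\right) 6} \cdot 8 = \frac{1}{-30} \cdot 8 = \left(- \frac{1}{30}\right) 8 = - \frac{4}{15}$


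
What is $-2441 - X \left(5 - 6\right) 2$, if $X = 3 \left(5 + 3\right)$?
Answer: $-2393$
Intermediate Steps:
$X = 24$ ($X = 3 \cdot 8 = 24$)
$-2441 - X \left(5 - 6\right) 2 = -2441 - 24 \left(5 - 6\right) 2 = -2441 - 24 \left(-1\right) 2 = -2441 - \left(-24\right) 2 = -2441 - -48 = -2441 + 48 = -2393$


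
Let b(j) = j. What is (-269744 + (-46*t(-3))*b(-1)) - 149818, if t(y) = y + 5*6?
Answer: -418320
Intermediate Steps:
t(y) = 30 + y (t(y) = y + 30 = 30 + y)
(-269744 + (-46*t(-3))*b(-1)) - 149818 = (-269744 - 46*(30 - 3)*(-1)) - 149818 = (-269744 - 46*27*(-1)) - 149818 = (-269744 - 1242*(-1)) - 149818 = (-269744 + 1242) - 149818 = -268502 - 149818 = -418320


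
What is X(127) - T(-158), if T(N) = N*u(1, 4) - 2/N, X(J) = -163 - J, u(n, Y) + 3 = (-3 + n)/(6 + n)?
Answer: -447463/553 ≈ -809.16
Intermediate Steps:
u(n, Y) = -3 + (-3 + n)/(6 + n)
T(N) = -2/N - 23*N/7 (T(N) = N*((-21 - 2*1)/(6 + 1)) - 2/N = N*((-21 - 2)/7) - 2/N = N*((⅐)*(-23)) - 2/N = N*(-23/7) - 2/N = -23*N/7 - 2/N = -2/N - 23*N/7)
X(127) - T(-158) = (-163 - 1*127) - (-2/(-158) - 23/7*(-158)) = (-163 - 127) - (-2*(-1/158) + 3634/7) = -290 - (1/79 + 3634/7) = -290 - 1*287093/553 = -290 - 287093/553 = -447463/553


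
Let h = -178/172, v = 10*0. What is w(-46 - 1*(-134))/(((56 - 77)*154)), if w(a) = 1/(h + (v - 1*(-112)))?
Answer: -43/15431031 ≈ -2.7866e-6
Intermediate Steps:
v = 0
h = -89/86 (h = -178*1/172 = -89/86 ≈ -1.0349)
w(a) = 86/9543 (w(a) = 1/(-89/86 + (0 - 1*(-112))) = 1/(-89/86 + (0 + 112)) = 1/(-89/86 + 112) = 1/(9543/86) = 86/9543)
w(-46 - 1*(-134))/(((56 - 77)*154)) = 86/(9543*(((56 - 77)*154))) = 86/(9543*((-21*154))) = (86/9543)/(-3234) = (86/9543)*(-1/3234) = -43/15431031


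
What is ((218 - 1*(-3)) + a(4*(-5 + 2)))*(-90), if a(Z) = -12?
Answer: -18810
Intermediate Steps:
((218 - 1*(-3)) + a(4*(-5 + 2)))*(-90) = ((218 - 1*(-3)) - 12)*(-90) = ((218 + 3) - 12)*(-90) = (221 - 12)*(-90) = 209*(-90) = -18810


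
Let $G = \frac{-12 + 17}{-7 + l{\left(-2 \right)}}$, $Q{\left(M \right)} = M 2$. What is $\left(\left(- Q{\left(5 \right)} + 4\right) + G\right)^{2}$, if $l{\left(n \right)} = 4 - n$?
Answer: $121$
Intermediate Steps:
$Q{\left(M \right)} = 2 M$
$G = -5$ ($G = \frac{-12 + 17}{-7 + \left(4 - -2\right)} = \frac{5}{-7 + \left(4 + 2\right)} = \frac{5}{-7 + 6} = \frac{5}{-1} = 5 \left(-1\right) = -5$)
$\left(\left(- Q{\left(5 \right)} + 4\right) + G\right)^{2} = \left(\left(- 2 \cdot 5 + 4\right) - 5\right)^{2} = \left(\left(\left(-1\right) 10 + 4\right) - 5\right)^{2} = \left(\left(-10 + 4\right) - 5\right)^{2} = \left(-6 - 5\right)^{2} = \left(-11\right)^{2} = 121$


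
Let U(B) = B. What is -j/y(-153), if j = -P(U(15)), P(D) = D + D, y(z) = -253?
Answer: -30/253 ≈ -0.11858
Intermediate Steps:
P(D) = 2*D
j = -30 (j = -2*15 = -1*30 = -30)
-j/y(-153) = -(-30)/(-253) = -(-30)*(-1)/253 = -1*30/253 = -30/253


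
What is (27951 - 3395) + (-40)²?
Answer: 26156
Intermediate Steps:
(27951 - 3395) + (-40)² = 24556 + 1600 = 26156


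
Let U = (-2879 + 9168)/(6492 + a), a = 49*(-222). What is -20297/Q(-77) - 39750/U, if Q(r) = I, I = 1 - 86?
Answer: 14946845333/534565 ≈ 27961.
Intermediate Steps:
a = -10878
I = -85
Q(r) = -85
U = -6289/4386 (U = (-2879 + 9168)/(6492 - 10878) = 6289/(-4386) = 6289*(-1/4386) = -6289/4386 ≈ -1.4339)
-20297/Q(-77) - 39750/U = -20297/(-85) - 39750/(-6289/4386) = -20297*(-1/85) - 39750*(-4386/6289) = 20297/85 + 174343500/6289 = 14946845333/534565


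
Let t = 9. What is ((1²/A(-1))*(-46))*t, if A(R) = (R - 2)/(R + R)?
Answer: -276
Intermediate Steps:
A(R) = (-2 + R)/(2*R) (A(R) = (-2 + R)/((2*R)) = (-2 + R)*(1/(2*R)) = (-2 + R)/(2*R))
((1²/A(-1))*(-46))*t = ((1²/(((½)*(-2 - 1)/(-1))))*(-46))*9 = ((1/((½)*(-1)*(-3)))*(-46))*9 = ((1/(3/2))*(-46))*9 = ((1*(⅔))*(-46))*9 = ((⅔)*(-46))*9 = -92/3*9 = -276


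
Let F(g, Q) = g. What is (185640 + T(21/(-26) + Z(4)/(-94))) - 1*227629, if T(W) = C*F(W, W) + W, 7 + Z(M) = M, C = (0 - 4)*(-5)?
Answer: -25665233/611 ≈ -42005.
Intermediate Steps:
C = 20 (C = -4*(-5) = 20)
Z(M) = -7 + M
T(W) = 21*W (T(W) = 20*W + W = 21*W)
(185640 + T(21/(-26) + Z(4)/(-94))) - 1*227629 = (185640 + 21*(21/(-26) + (-7 + 4)/(-94))) - 1*227629 = (185640 + 21*(21*(-1/26) - 3*(-1/94))) - 227629 = (185640 + 21*(-21/26 + 3/94)) - 227629 = (185640 + 21*(-474/611)) - 227629 = (185640 - 9954/611) - 227629 = 113416086/611 - 227629 = -25665233/611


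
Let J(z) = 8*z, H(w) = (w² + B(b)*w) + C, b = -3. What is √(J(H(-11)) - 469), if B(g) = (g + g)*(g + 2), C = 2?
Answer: I*√13 ≈ 3.6056*I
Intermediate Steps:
B(g) = 2*g*(2 + g) (B(g) = (2*g)*(2 + g) = 2*g*(2 + g))
H(w) = 2 + w² + 6*w (H(w) = (w² + (2*(-3)*(2 - 3))*w) + 2 = (w² + (2*(-3)*(-1))*w) + 2 = (w² + 6*w) + 2 = 2 + w² + 6*w)
√(J(H(-11)) - 469) = √(8*(2 + (-11)² + 6*(-11)) - 469) = √(8*(2 + 121 - 66) - 469) = √(8*57 - 469) = √(456 - 469) = √(-13) = I*√13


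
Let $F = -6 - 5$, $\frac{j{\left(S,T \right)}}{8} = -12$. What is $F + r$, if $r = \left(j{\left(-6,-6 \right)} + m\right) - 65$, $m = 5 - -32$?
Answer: $-135$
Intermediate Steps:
$j{\left(S,T \right)} = -96$ ($j{\left(S,T \right)} = 8 \left(-12\right) = -96$)
$m = 37$ ($m = 5 + 32 = 37$)
$F = -11$ ($F = -6 - 5 = -11$)
$r = -124$ ($r = \left(-96 + 37\right) - 65 = -59 - 65 = -124$)
$F + r = -11 - 124 = -135$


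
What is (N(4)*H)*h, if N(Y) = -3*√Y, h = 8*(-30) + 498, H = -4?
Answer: 6192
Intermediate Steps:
h = 258 (h = -240 + 498 = 258)
(N(4)*H)*h = (-3*√4*(-4))*258 = (-3*2*(-4))*258 = -6*(-4)*258 = 24*258 = 6192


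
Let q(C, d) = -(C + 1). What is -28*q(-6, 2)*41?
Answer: -5740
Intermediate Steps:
q(C, d) = -1 - C (q(C, d) = -(1 + C) = -1 - C)
-28*q(-6, 2)*41 = -28*(-1 - 1*(-6))*41 = -28*(-1 + 6)*41 = -28*5*41 = -140*41 = -5740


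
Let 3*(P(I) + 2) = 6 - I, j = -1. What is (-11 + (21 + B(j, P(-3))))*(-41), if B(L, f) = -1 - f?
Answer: -328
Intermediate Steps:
P(I) = -I/3 (P(I) = -2 + (6 - I)/3 = -2 + (2 - I/3) = -I/3)
(-11 + (21 + B(j, P(-3))))*(-41) = (-11 + (21 + (-1 - (-1)*(-3)/3)))*(-41) = (-11 + (21 + (-1 - 1*1)))*(-41) = (-11 + (21 + (-1 - 1)))*(-41) = (-11 + (21 - 2))*(-41) = (-11 + 19)*(-41) = 8*(-41) = -328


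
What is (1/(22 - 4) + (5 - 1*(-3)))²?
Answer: 21025/324 ≈ 64.892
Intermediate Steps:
(1/(22 - 4) + (5 - 1*(-3)))² = (1/18 + (5 + 3))² = (1/18 + 8)² = (145/18)² = 21025/324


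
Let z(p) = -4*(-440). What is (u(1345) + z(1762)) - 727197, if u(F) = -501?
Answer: -725938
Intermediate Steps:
z(p) = 1760
(u(1345) + z(1762)) - 727197 = (-501 + 1760) - 727197 = 1259 - 727197 = -725938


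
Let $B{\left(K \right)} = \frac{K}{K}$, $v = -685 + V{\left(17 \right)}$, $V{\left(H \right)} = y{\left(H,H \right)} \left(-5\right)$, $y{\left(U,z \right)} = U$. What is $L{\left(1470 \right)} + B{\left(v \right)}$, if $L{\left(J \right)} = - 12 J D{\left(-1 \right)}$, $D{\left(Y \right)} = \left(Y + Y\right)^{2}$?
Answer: $-70559$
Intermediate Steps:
$D{\left(Y \right)} = 4 Y^{2}$ ($D{\left(Y \right)} = \left(2 Y\right)^{2} = 4 Y^{2}$)
$V{\left(H \right)} = - 5 H$ ($V{\left(H \right)} = H \left(-5\right) = - 5 H$)
$v = -770$ ($v = -685 - 85 = -770$)
$L{\left(J \right)} = - 48 J$ ($L{\left(J \right)} = - 12 J 4 \left(-1\right)^{2} = - 12 J 4 \cdot 1 = - 12 J 4 = - 48 J$)
$B{\left(K \right)} = 1$
$L{\left(1470 \right)} + B{\left(v \right)} = \left(-48\right) 1470 + 1 = -70560 + 1 = -70559$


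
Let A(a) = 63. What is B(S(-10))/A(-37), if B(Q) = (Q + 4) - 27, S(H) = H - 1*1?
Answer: -34/63 ≈ -0.53968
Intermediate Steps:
S(H) = -1 + H (S(H) = H - 1 = -1 + H)
B(Q) = -23 + Q (B(Q) = (4 + Q) - 27 = -23 + Q)
B(S(-10))/A(-37) = (-23 + (-1 - 10))/63 = (-23 - 11)*(1/63) = -34*1/63 = -34/63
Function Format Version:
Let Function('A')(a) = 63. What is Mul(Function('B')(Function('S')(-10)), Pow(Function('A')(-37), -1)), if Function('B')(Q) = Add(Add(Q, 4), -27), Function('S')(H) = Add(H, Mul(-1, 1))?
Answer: Rational(-34, 63) ≈ -0.53968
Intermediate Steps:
Function('S')(H) = Add(-1, H) (Function('S')(H) = Add(H, -1) = Add(-1, H))
Function('B')(Q) = Add(-23, Q) (Function('B')(Q) = Add(Add(4, Q), -27) = Add(-23, Q))
Mul(Function('B')(Function('S')(-10)), Pow(Function('A')(-37), -1)) = Mul(Add(-23, Add(-1, -10)), Pow(63, -1)) = Mul(Add(-23, -11), Rational(1, 63)) = Mul(-34, Rational(1, 63)) = Rational(-34, 63)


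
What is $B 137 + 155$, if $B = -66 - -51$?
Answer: $-1900$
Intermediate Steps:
$B = -15$ ($B = -66 + 51 = -15$)
$B 137 + 155 = \left(-15\right) 137 + 155 = -2055 + 155 = -1900$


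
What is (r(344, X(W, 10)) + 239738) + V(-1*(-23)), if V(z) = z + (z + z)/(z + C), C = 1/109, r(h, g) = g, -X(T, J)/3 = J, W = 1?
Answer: 300625181/1254 ≈ 2.3973e+5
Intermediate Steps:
X(T, J) = -3*J
C = 1/109 ≈ 0.0091743
V(z) = z + 2*z/(1/109 + z) (V(z) = z + (z + z)/(z + 1/109) = z + (2*z)/(1/109 + z) = z + 2*z/(1/109 + z))
(r(344, X(W, 10)) + 239738) + V(-1*(-23)) = (-3*10 + 239738) + (-1*(-23))*(219 + 109*(-1*(-23)))/(1 + 109*(-1*(-23))) = (-30 + 239738) + 23*(219 + 109*23)/(1 + 109*23) = 239708 + 23*(219 + 2507)/(1 + 2507) = 239708 + 23*2726/2508 = 239708 + 23*(1/2508)*2726 = 239708 + 31349/1254 = 300625181/1254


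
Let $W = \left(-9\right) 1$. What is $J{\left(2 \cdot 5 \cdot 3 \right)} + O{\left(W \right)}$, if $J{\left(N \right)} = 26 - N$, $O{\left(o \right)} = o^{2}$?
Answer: $77$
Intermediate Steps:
$W = -9$
$J{\left(2 \cdot 5 \cdot 3 \right)} + O{\left(W \right)} = \left(26 - 2 \cdot 5 \cdot 3\right) + \left(-9\right)^{2} = \left(26 - 10 \cdot 3\right) + 81 = \left(26 - 30\right) + 81 = -4 + 81 = 77$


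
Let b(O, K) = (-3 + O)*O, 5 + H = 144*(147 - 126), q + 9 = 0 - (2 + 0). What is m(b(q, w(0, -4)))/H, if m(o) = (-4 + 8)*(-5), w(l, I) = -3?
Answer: -20/3019 ≈ -0.0066247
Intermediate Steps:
q = -11 (q = -9 + (0 - (2 + 0)) = -9 + (0 - 1*2) = -9 + (0 - 2) = -9 - 2 = -11)
H = 3019 (H = -5 + 144*(147 - 126) = -5 + 144*21 = -5 + 3024 = 3019)
b(O, K) = O*(-3 + O)
m(o) = -20 (m(o) = 4*(-5) = -20)
m(b(q, w(0, -4)))/H = -20/3019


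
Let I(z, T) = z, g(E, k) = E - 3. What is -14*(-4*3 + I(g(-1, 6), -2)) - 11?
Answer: 213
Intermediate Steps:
g(E, k) = -3 + E
-14*(-4*3 + I(g(-1, 6), -2)) - 11 = -14*(-4*3 + (-3 - 1)) - 11 = -14*(-12 - 4) - 11 = -14*(-16) - 11 = 224 - 11 = 213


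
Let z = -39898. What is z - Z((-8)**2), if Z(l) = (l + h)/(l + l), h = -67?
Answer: -5106941/128 ≈ -39898.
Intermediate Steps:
Z(l) = (-67 + l)/(2*l) (Z(l) = (l - 67)/(l + l) = (-67 + l)/((2*l)) = (-67 + l)*(1/(2*l)) = (-67 + l)/(2*l))
z - Z((-8)**2) = -39898 - (-67 + (-8)**2)/(2*((-8)**2)) = -39898 - (-67 + 64)/(2*64) = -39898 - (-3)/(2*64) = -39898 - 1*(-3/128) = -39898 + 3/128 = -5106941/128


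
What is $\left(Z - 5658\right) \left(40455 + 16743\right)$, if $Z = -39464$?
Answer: $-2580888156$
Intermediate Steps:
$\left(Z - 5658\right) \left(40455 + 16743\right) = \left(-39464 - 5658\right) \left(40455 + 16743\right) = \left(-45122\right) 57198 = -2580888156$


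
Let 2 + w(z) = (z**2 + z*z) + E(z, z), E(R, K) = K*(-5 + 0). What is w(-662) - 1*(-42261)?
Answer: 922057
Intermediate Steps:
E(R, K) = -5*K (E(R, K) = K*(-5) = -5*K)
w(z) = -2 - 5*z + 2*z**2 (w(z) = -2 + ((z**2 + z*z) - 5*z) = -2 + ((z**2 + z**2) - 5*z) = -2 + (2*z**2 - 5*z) = -2 + (-5*z + 2*z**2) = -2 - 5*z + 2*z**2)
w(-662) - 1*(-42261) = (-2 - 5*(-662) + 2*(-662)**2) - 1*(-42261) = (-2 + 3310 + 2*438244) + 42261 = (-2 + 3310 + 876488) + 42261 = 879796 + 42261 = 922057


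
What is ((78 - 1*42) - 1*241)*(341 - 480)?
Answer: 28495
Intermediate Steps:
((78 - 1*42) - 1*241)*(341 - 480) = ((78 - 42) - 241)*(-139) = (36 - 241)*(-139) = -205*(-139) = 28495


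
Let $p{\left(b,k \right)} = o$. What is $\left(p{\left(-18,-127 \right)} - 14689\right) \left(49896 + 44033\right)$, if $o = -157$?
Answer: $-1394469934$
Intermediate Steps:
$p{\left(b,k \right)} = -157$
$\left(p{\left(-18,-127 \right)} - 14689\right) \left(49896 + 44033\right) = \left(-157 - 14689\right) \left(49896 + 44033\right) = \left(-14846\right) 93929 = -1394469934$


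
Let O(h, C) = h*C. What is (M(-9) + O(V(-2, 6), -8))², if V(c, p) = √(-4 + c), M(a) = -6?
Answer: -348 + 96*I*√6 ≈ -348.0 + 235.15*I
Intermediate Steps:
O(h, C) = C*h
(M(-9) + O(V(-2, 6), -8))² = (-6 - 8*√(-4 - 2))² = (-6 - 8*I*√6)²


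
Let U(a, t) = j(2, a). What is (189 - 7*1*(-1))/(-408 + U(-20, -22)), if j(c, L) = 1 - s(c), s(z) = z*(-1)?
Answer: -196/405 ≈ -0.48395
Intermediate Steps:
s(z) = -z
j(c, L) = 1 + c (j(c, L) = 1 - (-1)*c = 1 + c)
U(a, t) = 3 (U(a, t) = 1 + 2 = 3)
(189 - 7*1*(-1))/(-408 + U(-20, -22)) = (189 - 7*1*(-1))/(-408 + 3) = (189 - 7*(-1))/(-405) = (189 + 7)*(-1/405) = 196*(-1/405) = -196/405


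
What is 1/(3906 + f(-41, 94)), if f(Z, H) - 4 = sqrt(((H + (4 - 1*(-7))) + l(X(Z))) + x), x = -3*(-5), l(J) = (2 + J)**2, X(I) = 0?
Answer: 1955/7643988 - sqrt(31)/7643988 ≈ 0.00025503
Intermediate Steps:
x = 15
f(Z, H) = 4 + sqrt(30 + H) (f(Z, H) = 4 + sqrt(((H + (4 - 1*(-7))) + (2 + 0)**2) + 15) = 4 + sqrt(((H + (4 + 7)) + 2**2) + 15) = 4 + sqrt(((H + 11) + 4) + 15) = 4 + sqrt(((11 + H) + 4) + 15) = 4 + sqrt((15 + H) + 15) = 4 + sqrt(30 + H))
1/(3906 + f(-41, 94)) = 1/(3906 + (4 + sqrt(30 + 94))) = 1/(3906 + (4 + sqrt(124))) = 1/(3906 + (4 + 2*sqrt(31))) = 1/(3910 + 2*sqrt(31))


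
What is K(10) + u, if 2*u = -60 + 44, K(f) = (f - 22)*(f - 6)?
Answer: -56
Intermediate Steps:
K(f) = (-22 + f)*(-6 + f)
u = -8 (u = (-60 + 44)/2 = (1/2)*(-16) = -8)
K(10) + u = (132 + 10**2 - 28*10) - 8 = (132 + 100 - 280) - 8 = -48 - 8 = -56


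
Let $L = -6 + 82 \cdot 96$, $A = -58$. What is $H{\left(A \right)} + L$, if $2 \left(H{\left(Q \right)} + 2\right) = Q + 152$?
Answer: $7911$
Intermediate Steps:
$H{\left(Q \right)} = 74 + \frac{Q}{2}$ ($H{\left(Q \right)} = -2 + \frac{Q + 152}{2} = -2 + \frac{152 + Q}{2} = -2 + \left(76 + \frac{Q}{2}\right) = 74 + \frac{Q}{2}$)
$L = 7866$ ($L = -6 + 7872 = 7866$)
$H{\left(A \right)} + L = \left(74 + \frac{1}{2} \left(-58\right)\right) + 7866 = \left(74 - 29\right) + 7866 = 45 + 7866 = 7911$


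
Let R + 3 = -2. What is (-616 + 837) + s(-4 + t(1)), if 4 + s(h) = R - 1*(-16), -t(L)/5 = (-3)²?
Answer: 228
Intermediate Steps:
R = -5 (R = -3 - 2 = -5)
t(L) = -45 (t(L) = -5*(-3)² = -5*9 = -45)
s(h) = 7 (s(h) = -4 + (-5 - 1*(-16)) = -4 + (-5 + 16) = -4 + 11 = 7)
(-616 + 837) + s(-4 + t(1)) = (-616 + 837) + 7 = 221 + 7 = 228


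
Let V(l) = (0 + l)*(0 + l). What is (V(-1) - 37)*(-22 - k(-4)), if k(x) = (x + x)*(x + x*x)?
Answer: -2664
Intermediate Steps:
k(x) = 2*x*(x + x²) (k(x) = (2*x)*(x + x²) = 2*x*(x + x²))
V(l) = l² (V(l) = l*l = l²)
(V(-1) - 37)*(-22 - k(-4)) = ((-1)² - 37)*(-22 - 2*(-4)²*(1 - 4)) = (1 - 37)*(-22 - 2*16*(-3)) = -36*(-22 - 1*(-96)) = -36*(-22 + 96) = -36*74 = -2664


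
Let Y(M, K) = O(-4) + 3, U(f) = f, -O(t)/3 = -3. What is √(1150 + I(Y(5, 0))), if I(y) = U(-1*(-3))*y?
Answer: √1186 ≈ 34.438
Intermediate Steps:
O(t) = 9 (O(t) = -3*(-3) = 9)
Y(M, K) = 12 (Y(M, K) = 9 + 3 = 12)
I(y) = 3*y (I(y) = (-1*(-3))*y = 3*y)
√(1150 + I(Y(5, 0))) = √(1150 + 3*12) = √(1150 + 36) = √1186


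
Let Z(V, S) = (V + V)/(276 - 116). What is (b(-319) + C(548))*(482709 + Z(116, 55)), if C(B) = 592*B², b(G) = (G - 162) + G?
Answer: 429079310929528/5 ≈ 8.5816e+13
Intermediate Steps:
b(G) = -162 + 2*G (b(G) = (-162 + G) + G = -162 + 2*G)
Z(V, S) = V/80 (Z(V, S) = (2*V)/160 = (2*V)*(1/160) = V/80)
(b(-319) + C(548))*(482709 + Z(116, 55)) = ((-162 + 2*(-319)) + 592*548²)*(482709 + (1/80)*116) = ((-162 - 638) + 592*300304)*(482709 + 29/20) = (-800 + 177779968)*(9654209/20) = 177779168*(9654209/20) = 429079310929528/5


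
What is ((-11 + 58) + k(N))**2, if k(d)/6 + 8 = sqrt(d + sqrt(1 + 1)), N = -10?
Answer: (-1 + 6*I*sqrt(10 - sqrt(2)))**2 ≈ -308.09 - 35.162*I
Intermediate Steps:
k(d) = -48 + 6*sqrt(d + sqrt(2)) (k(d) = -48 + 6*sqrt(d + sqrt(1 + 1)) = -48 + 6*sqrt(d + sqrt(2)))
((-11 + 58) + k(N))**2 = ((-11 + 58) + (-48 + 6*sqrt(-10 + sqrt(2))))**2 = (47 + (-48 + 6*sqrt(-10 + sqrt(2))))**2 = (-1 + 6*sqrt(-10 + sqrt(2)))**2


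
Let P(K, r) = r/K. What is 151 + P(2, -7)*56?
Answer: -45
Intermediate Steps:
151 + P(2, -7)*56 = 151 - 7/2*56 = 151 - 196 = -45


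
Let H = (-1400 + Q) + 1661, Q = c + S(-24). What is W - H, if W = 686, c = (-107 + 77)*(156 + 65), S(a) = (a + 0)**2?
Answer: 6479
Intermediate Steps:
S(a) = a**2
c = -6630 (c = -30*221 = -6630)
Q = -6054 (Q = -6630 + (-24)**2 = -6630 + 576 = -6054)
H = -5793 (H = (-1400 - 6054) + 1661 = -7454 + 1661 = -5793)
W - H = 686 - 1*(-5793) = 686 + 5793 = 6479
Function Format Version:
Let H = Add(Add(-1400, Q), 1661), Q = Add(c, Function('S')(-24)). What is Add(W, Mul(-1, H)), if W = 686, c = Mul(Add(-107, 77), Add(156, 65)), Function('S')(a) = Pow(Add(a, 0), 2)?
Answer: 6479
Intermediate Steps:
Function('S')(a) = Pow(a, 2)
c = -6630 (c = Mul(-30, 221) = -6630)
Q = -6054 (Q = Add(-6630, Pow(-24, 2)) = Add(-6630, 576) = -6054)
H = -5793 (H = Add(Add(-1400, -6054), 1661) = Add(-7454, 1661) = -5793)
Add(W, Mul(-1, H)) = Add(686, Mul(-1, -5793)) = Add(686, 5793) = 6479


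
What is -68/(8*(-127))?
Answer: 17/254 ≈ 0.066929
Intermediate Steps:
-68/(8*(-127)) = -17*(-1)/(2*127) = -68*(-1/1016) = 17/254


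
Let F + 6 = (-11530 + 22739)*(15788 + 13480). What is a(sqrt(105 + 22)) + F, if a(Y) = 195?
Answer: 328065201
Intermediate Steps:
F = 328065006 (F = -6 + (-11530 + 22739)*(15788 + 13480) = -6 + 11209*29268 = -6 + 328065012 = 328065006)
a(sqrt(105 + 22)) + F = 195 + 328065006 = 328065201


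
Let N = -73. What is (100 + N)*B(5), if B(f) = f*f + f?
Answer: 810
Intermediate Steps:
B(f) = f + f² (B(f) = f² + f = f + f²)
(100 + N)*B(5) = (100 - 73)*(5*(1 + 5)) = 27*(5*6) = 27*30 = 810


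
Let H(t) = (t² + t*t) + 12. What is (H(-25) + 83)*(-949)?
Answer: -1276405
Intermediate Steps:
H(t) = 12 + 2*t² (H(t) = (t² + t²) + 12 = 2*t² + 12 = 12 + 2*t²)
(H(-25) + 83)*(-949) = ((12 + 2*(-25)²) + 83)*(-949) = ((12 + 2*625) + 83)*(-949) = ((12 + 1250) + 83)*(-949) = (1262 + 83)*(-949) = 1345*(-949) = -1276405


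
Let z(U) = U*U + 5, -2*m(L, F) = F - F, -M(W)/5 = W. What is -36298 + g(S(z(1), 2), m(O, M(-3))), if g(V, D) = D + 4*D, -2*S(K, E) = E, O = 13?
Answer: -36298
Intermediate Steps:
M(W) = -5*W
m(L, F) = 0 (m(L, F) = -(F - F)/2 = -1/2*0 = 0)
z(U) = 5 + U**2 (z(U) = U**2 + 5 = 5 + U**2)
S(K, E) = -E/2
g(V, D) = 5*D
-36298 + g(S(z(1), 2), m(O, M(-3))) = -36298 + 5*0 = -36298 + 0 = -36298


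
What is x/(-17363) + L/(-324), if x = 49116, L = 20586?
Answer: -62224717/937602 ≈ -66.366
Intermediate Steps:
x/(-17363) + L/(-324) = 49116/(-17363) + 20586/(-324) = 49116*(-1/17363) + 20586*(-1/324) = -49116/17363 - 3431/54 = -62224717/937602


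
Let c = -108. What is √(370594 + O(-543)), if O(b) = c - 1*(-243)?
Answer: √370729 ≈ 608.88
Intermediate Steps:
O(b) = 135 (O(b) = -108 - 1*(-243) = -108 + 243 = 135)
√(370594 + O(-543)) = √(370594 + 135) = √370729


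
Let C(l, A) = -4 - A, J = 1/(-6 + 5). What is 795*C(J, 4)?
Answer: -6360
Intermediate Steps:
J = -1 (J = 1/(-1) = -1)
795*C(J, 4) = 795*(-4 - 1*4) = 795*(-4 - 4) = 795*(-8) = -6360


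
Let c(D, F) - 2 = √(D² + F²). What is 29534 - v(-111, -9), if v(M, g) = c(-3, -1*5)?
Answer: 29532 - √34 ≈ 29526.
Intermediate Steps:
c(D, F) = 2 + √(D² + F²)
v(M, g) = 2 + √34 (v(M, g) = 2 + √((-3)² + (-1*5)²) = 2 + √(9 + (-5)²) = 2 + √(9 + 25) = 2 + √34)
29534 - v(-111, -9) = 29534 - (2 + √34) = 29534 + (-2 - √34) = 29532 - √34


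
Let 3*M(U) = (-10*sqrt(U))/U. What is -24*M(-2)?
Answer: -40*I*sqrt(2) ≈ -56.569*I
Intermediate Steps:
M(U) = -10/(3*sqrt(U)) (M(U) = ((-10*sqrt(U))/U)/3 = (-10/sqrt(U))/3 = -10/(3*sqrt(U)))
-24*M(-2) = -(-80)/sqrt(-2) = -(-80)*(-I*sqrt(2)/2) = -40*I*sqrt(2)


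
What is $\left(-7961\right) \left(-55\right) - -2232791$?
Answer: $2670646$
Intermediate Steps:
$\left(-7961\right) \left(-55\right) - -2232791 = 437855 + 2232791 = 2670646$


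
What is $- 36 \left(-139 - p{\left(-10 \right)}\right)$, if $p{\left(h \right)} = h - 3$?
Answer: $4536$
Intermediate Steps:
$p{\left(h \right)} = -3 + h$
$- 36 \left(-139 - p{\left(-10 \right)}\right) = - 36 \left(-139 - \left(-3 - 10\right)\right) = - 36 \left(-139 - -13\right) = - 36 \left(-139 + 13\right) = \left(-36\right) \left(-126\right) = 4536$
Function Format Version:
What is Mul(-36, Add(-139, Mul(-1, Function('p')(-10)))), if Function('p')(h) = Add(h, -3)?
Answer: 4536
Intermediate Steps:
Function('p')(h) = Add(-3, h)
Mul(-36, Add(-139, Mul(-1, Function('p')(-10)))) = Mul(-36, Add(-139, Mul(-1, Add(-3, -10)))) = Mul(-36, Add(-139, Mul(-1, -13))) = Mul(-36, Add(-139, 13)) = Mul(-36, -126) = 4536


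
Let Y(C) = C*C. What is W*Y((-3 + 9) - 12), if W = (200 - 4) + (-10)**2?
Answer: 10656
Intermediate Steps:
Y(C) = C**2
W = 296 (W = 196 + 100 = 296)
W*Y((-3 + 9) - 12) = 296*((-3 + 9) - 12)**2 = 296*(6 - 12)**2 = 296*(-6)**2 = 296*36 = 10656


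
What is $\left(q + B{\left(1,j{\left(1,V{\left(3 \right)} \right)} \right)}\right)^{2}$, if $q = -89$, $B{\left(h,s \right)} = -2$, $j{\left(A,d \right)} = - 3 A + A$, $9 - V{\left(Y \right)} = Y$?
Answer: $8281$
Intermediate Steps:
$V{\left(Y \right)} = 9 - Y$
$j{\left(A,d \right)} = - 2 A$
$\left(q + B{\left(1,j{\left(1,V{\left(3 \right)} \right)} \right)}\right)^{2} = \left(-89 - 2\right)^{2} = \left(-91\right)^{2} = 8281$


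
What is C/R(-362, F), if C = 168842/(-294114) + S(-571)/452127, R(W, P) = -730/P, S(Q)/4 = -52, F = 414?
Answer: 67583910033/207421202455 ≈ 0.32583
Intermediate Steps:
S(Q) = -208 (S(Q) = 4*(-52) = -208)
C = -326492319/568277267 (C = 168842/(-294114) - 208/452127 = 168842*(-1/294114) - 208*1/452127 = -84421/147057 - 16/34779 = -326492319/568277267 ≈ -0.57453)
C/R(-362, F) = -326492319/(568277267*((-730/414))) = -326492319/(568277267*((-730*1/414))) = -326492319/(568277267*(-365/207)) = -326492319/568277267*(-207/365) = 67583910033/207421202455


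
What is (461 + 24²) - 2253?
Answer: -1216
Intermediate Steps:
(461 + 24²) - 2253 = (461 + 576) - 2253 = 1037 - 2253 = -1216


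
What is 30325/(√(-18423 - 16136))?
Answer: -30325*I*√34559/34559 ≈ -163.13*I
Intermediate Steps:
30325/(√(-18423 - 16136)) = 30325/(√(-34559)) = 30325/((I*√34559)) = 30325*(-I*√34559/34559) = -30325*I*√34559/34559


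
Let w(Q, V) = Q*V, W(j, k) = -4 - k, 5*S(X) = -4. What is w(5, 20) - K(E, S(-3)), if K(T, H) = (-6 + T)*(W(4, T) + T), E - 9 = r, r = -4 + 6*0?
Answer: 96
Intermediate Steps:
S(X) = -4/5 (S(X) = (1/5)*(-4) = -4/5)
r = -4 (r = -4 + 0 = -4)
E = 5 (E = 9 - 4 = 5)
K(T, H) = 24 - 4*T (K(T, H) = (-6 + T)*((-4 - T) + T) = (-6 + T)*(-4) = 24 - 4*T)
w(5, 20) - K(E, S(-3)) = 5*20 - (24 - 4*5) = 100 - (24 - 20) = 100 - 1*4 = 100 - 4 = 96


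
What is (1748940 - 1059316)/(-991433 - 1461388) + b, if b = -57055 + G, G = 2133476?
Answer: 5093088344017/2452821 ≈ 2.0764e+6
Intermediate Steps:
b = 2076421 (b = -57055 + 2133476 = 2076421)
(1748940 - 1059316)/(-991433 - 1461388) + b = (1748940 - 1059316)/(-991433 - 1461388) + 2076421 = 689624/(-2452821) + 2076421 = 689624*(-1/2452821) + 2076421 = -689624/2452821 + 2076421 = 5093088344017/2452821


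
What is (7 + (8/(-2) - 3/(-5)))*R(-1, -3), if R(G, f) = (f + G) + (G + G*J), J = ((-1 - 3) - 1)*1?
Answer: 0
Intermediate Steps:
J = -5 (J = (-4 - 1)*1 = -5*1 = -5)
R(G, f) = f - 3*G (R(G, f) = (f + G) + (G + G*(-5)) = (G + f) + (G - 5*G) = (G + f) - 4*G = f - 3*G)
(7 + (8/(-2) - 3/(-5)))*R(-1, -3) = (7 + (8/(-2) - 3/(-5)))*(-3 - 3*(-1)) = (7 + (8*(-1/2) - 3*(-1/5)))*(-3 + 3) = (7 + (-4 + 3/5))*0 = (7 - 17/5)*0 = (18/5)*0 = 0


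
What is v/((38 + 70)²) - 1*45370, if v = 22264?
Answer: -66146677/1458 ≈ -45368.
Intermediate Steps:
v/((38 + 70)²) - 1*45370 = 22264/((38 + 70)²) - 1*45370 = 22264/(108²) - 45370 = 22264/11664 - 45370 = 22264*(1/11664) - 45370 = 2783/1458 - 45370 = -66146677/1458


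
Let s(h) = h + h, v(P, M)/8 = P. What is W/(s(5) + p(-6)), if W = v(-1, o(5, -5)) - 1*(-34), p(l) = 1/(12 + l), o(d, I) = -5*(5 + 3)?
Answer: 156/61 ≈ 2.5574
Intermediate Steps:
o(d, I) = -40 (o(d, I) = -5*8 = -40)
v(P, M) = 8*P
s(h) = 2*h
W = 26 (W = 8*(-1) - 1*(-34) = -8 + 34 = 26)
W/(s(5) + p(-6)) = 26/(2*5 + 1/(12 - 6)) = 26/(10 + 1/6) = 26/(10 + ⅙) = 26/(61/6) = (6/61)*26 = 156/61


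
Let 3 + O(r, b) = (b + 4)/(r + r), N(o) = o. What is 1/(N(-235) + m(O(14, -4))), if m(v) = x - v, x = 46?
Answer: -1/186 ≈ -0.0053763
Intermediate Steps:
O(r, b) = -3 + (4 + b)/(2*r) (O(r, b) = -3 + (b + 4)/(r + r) = -3 + (4 + b)/((2*r)) = -3 + (4 + b)*(1/(2*r)) = -3 + (4 + b)/(2*r))
m(v) = 46 - v
1/(N(-235) + m(O(14, -4))) = 1/(-235 + (46 - (4 - 4 - 6*14)/(2*14))) = 1/(-235 + (46 - (4 - 4 - 84)/(2*14))) = 1/(-235 + (46 - (-84)/(2*14))) = 1/(-235 + (46 - 1*(-3))) = 1/(-235 + (46 + 3)) = 1/(-235 + 49) = 1/(-186) = -1/186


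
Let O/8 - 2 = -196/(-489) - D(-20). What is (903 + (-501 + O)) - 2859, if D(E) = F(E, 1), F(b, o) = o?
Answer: -1195993/489 ≈ -2445.8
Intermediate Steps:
D(E) = 1
O = 5480/489 (O = 16 + 8*(-196/(-489) - 1*1) = 16 + 8*(-196*(-1/489) - 1) = 16 + 8*(196/489 - 1) = 16 + 8*(-293/489) = 16 - 2344/489 = 5480/489 ≈ 11.207)
(903 + (-501 + O)) - 2859 = (903 + (-501 + 5480/489)) - 2859 = (903 - 239509/489) - 2859 = 202058/489 - 2859 = -1195993/489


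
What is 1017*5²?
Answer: 25425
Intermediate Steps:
1017*5² = 1017*25 = 25425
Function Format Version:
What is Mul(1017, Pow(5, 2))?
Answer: 25425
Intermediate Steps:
Mul(1017, Pow(5, 2)) = Mul(1017, 25) = 25425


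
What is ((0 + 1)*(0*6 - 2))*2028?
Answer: -4056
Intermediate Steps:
((0 + 1)*(0*6 - 2))*2028 = (1*(0 - 2))*2028 = (1*(-2))*2028 = -2*2028 = -4056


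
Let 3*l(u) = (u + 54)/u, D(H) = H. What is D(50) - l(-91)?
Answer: 13613/273 ≈ 49.864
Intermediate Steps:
l(u) = (54 + u)/(3*u) (l(u) = ((u + 54)/u)/3 = ((54 + u)/u)/3 = (54 + u)/(3*u))
D(50) - l(-91) = 50 - (54 - 91)/(3*(-91)) = 50 - (-1)*(-37)/(3*91) = 50 - 1*37/273 = 50 - 37/273 = 13613/273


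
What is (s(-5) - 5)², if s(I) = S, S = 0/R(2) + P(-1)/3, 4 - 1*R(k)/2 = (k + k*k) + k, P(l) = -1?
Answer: 256/9 ≈ 28.444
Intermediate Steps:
R(k) = 8 - 4*k - 2*k² (R(k) = 8 - 2*((k + k*k) + k) = 8 - 2*((k + k²) + k) = 8 - 2*(k² + 2*k) = 8 + (-4*k - 2*k²) = 8 - 4*k - 2*k²)
S = -⅓ (S = 0/(8 - 4*2 - 2*2²) - 1/3 = 0/(8 - 8 - 2*4) - 1*⅓ = 0/(8 - 8 - 8) - ⅓ = 0/(-8) - ⅓ = 0*(-⅛) - ⅓ = 0 - ⅓ = -⅓ ≈ -0.33333)
s(I) = -⅓
(s(-5) - 5)² = (-⅓ - 5)² = (-16/3)² = 256/9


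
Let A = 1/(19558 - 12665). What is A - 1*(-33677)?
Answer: 232135562/6893 ≈ 33677.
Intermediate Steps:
A = 1/6893 ≈ 0.00014507
A - 1*(-33677) = 1/6893 - 1*(-33677) = 1/6893 + 33677 = 232135562/6893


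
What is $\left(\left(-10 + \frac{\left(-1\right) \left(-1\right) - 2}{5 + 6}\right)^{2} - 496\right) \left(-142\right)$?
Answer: $\frac{6772690}{121} \approx 55973.0$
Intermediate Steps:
$\left(\left(-10 + \frac{\left(-1\right) \left(-1\right) - 2}{5 + 6}\right)^{2} - 496\right) \left(-142\right) = \left(\left(-10 + \frac{1 - 2}{11}\right)^{2} - 496\right) \left(-142\right) = \left(\left(-10 - \frac{1}{11}\right)^{2} - 496\right) \left(-142\right) = \left(\left(- \frac{111}{11}\right)^{2} - 496\right) \left(-142\right) = \left(\frac{12321}{121} - 496\right) \left(-142\right) = \left(- \frac{47695}{121}\right) \left(-142\right) = \frac{6772690}{121}$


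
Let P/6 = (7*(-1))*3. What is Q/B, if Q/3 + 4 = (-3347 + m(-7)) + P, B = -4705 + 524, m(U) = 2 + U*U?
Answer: 10278/4181 ≈ 2.4583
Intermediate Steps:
m(U) = 2 + U²
P = -126 (P = 6*((7*(-1))*3) = 6*(-7*3) = 6*(-21) = -126)
B = -4181
Q = -10278 (Q = -12 + 3*((-3347 + (2 + (-7)²)) - 126) = -12 + 3*((-3347 + (2 + 49)) - 126) = -12 + 3*((-3347 + 51) - 126) = -12 + 3*(-3296 - 126) = -12 + 3*(-3422) = -12 - 10266 = -10278)
Q/B = -10278/(-4181) = -10278*(-1/4181) = 10278/4181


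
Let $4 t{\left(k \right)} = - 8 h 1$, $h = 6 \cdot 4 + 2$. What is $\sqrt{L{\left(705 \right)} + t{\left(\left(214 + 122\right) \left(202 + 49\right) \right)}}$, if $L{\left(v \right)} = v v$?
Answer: $\sqrt{496973} \approx 704.96$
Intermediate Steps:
$h = 26$ ($h = 24 + 2 = 26$)
$L{\left(v \right)} = v^{2}$
$t{\left(k \right)} = -52$ ($t{\left(k \right)} = \frac{\left(-8\right) 26 \cdot 1}{4} = \frac{\left(-208\right) 1}{4} = \frac{1}{4} \left(-208\right) = -52$)
$\sqrt{L{\left(705 \right)} + t{\left(\left(214 + 122\right) \left(202 + 49\right) \right)}} = \sqrt{705^{2} - 52} = \sqrt{497025 - 52} = \sqrt{496973}$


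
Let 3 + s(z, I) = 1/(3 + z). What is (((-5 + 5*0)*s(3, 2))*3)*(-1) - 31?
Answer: -147/2 ≈ -73.500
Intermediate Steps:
s(z, I) = -3 + 1/(3 + z)
(((-5 + 5*0)*s(3, 2))*3)*(-1) - 31 = (((-5 + 5*0)*((-8 - 3*3)/(3 + 3)))*3)*(-1) - 31 = (((-5 + 0)*((-8 - 9)/6))*3)*(-1) - 31 = (-5*(-17)/6*3)*(-1) - 31 = (-5*(-17/6)*3)*(-1) - 31 = ((85/6)*3)*(-1) - 31 = (85/2)*(-1) - 31 = -85/2 - 31 = -147/2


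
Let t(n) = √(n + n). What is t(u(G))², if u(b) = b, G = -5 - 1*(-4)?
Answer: -2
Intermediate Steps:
G = -1 (G = -5 + 4 = -1)
t(n) = √2*√n (t(n) = √(2*n) = √2*√n)
t(u(G))² = (√2*√(-1))² = (√2*I)² = (I*√2)² = -2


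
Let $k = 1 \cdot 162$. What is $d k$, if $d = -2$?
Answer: $-324$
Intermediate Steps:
$k = 162$
$d k = \left(-2\right) 162 = -324$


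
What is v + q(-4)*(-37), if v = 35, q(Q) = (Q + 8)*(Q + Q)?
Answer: 1219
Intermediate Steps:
q(Q) = 2*Q*(8 + Q) (q(Q) = (8 + Q)*(2*Q) = 2*Q*(8 + Q))
v + q(-4)*(-37) = 35 + (2*(-4)*(8 - 4))*(-37) = 35 + (2*(-4)*4)*(-37) = 35 - 32*(-37) = 35 + 1184 = 1219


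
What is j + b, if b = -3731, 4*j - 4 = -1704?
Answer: -4156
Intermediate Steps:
j = -425 (j = 1 + (1/4)*(-1704) = 1 - 426 = -425)
j + b = -425 - 3731 = -4156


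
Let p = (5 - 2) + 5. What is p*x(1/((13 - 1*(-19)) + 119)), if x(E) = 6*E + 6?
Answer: 7296/151 ≈ 48.318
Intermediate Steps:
x(E) = 6 + 6*E
p = 8 (p = 3 + 5 = 8)
p*x(1/((13 - 1*(-19)) + 119)) = 8*(6 + 6/((13 - 1*(-19)) + 119)) = 8*(6 + 6/((13 + 19) + 119)) = 8*(6 + 6/(32 + 119)) = 8*(6 + 6/151) = 8*(912/151) = 7296/151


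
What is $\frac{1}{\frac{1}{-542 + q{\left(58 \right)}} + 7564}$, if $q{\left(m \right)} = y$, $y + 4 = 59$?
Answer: $\frac{487}{3683667} \approx 0.00013221$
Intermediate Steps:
$y = 55$ ($y = -4 + 59 = 55$)
$q{\left(m \right)} = 55$
$\frac{1}{\frac{1}{-542 + q{\left(58 \right)}} + 7564} = \frac{1}{\frac{1}{-542 + 55} + 7564} = \frac{1}{\frac{1}{-487} + 7564} = \frac{1}{- \frac{1}{487} + 7564} = \frac{1}{\frac{3683667}{487}} = \frac{487}{3683667}$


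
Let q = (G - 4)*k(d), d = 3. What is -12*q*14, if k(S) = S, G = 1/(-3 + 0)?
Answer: 2184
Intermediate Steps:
G = -⅓ (G = 1/(-3) = -⅓ ≈ -0.33333)
q = -13 (q = (-⅓ - 4)*3 = -13/3*3 = -13)
-12*q*14 = -12*(-13)*14 = 156*14 = 2184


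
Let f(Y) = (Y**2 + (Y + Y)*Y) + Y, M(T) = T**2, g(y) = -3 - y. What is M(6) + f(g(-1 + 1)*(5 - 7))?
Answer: 150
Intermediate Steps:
f(Y) = Y + 3*Y**2 (f(Y) = (Y**2 + (2*Y)*Y) + Y = (Y**2 + 2*Y**2) + Y = 3*Y**2 + Y = Y + 3*Y**2)
M(6) + f(g(-1 + 1)*(5 - 7)) = 6**2 + ((-3 - (-1 + 1))*(5 - 7))*(1 + 3*((-3 - (-1 + 1))*(5 - 7))) = 36 + ((-3 - 1*0)*(-2))*(1 + 3*((-3 - 1*0)*(-2))) = 36 + ((-3 + 0)*(-2))*(1 + 3*((-3 + 0)*(-2))) = 36 + (-3*(-2))*(1 + 3*(-3*(-2))) = 36 + 6*(1 + 3*6) = 36 + 6*(1 + 18) = 36 + 6*19 = 36 + 114 = 150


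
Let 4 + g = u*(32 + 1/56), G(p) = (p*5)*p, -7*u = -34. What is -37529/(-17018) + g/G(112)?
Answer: 230926942013/104602158080 ≈ 2.2077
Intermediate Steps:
u = 34/7 (u = -⅐*(-34) = 34/7 ≈ 4.8571)
G(p) = 5*p² (G(p) = (5*p)*p = 5*p²)
g = 29697/196 (g = -4 + 34*(32 + 1/56)/7 = -4 + (34/7)*(1793/56) = -4 + 30481/196 = 29697/196 ≈ 151.52)
-37529/(-17018) + g/G(112) = -37529/(-17018) + 29697/(196*((5*112²))) = -37529*(-1/17018) + 29697/(196*((5*12544))) = 37529/17018 + (29697/196)/62720 = 37529/17018 + (29697/196)*(1/62720) = 37529/17018 + 29697/12293120 = 230926942013/104602158080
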